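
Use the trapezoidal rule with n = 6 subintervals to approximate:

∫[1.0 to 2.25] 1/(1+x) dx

f(x) = 1/(1+x)
a = 1.0, b = 2.25, n = 6
h = (b - a)/n = 0.208333

Trapezoidal rule: (h/2)[f(x₀) + 2f(x₁) + 2f(x₂) + ... + f(xₙ)]

x_0 = 1.0000, f(x_0) = 0.500000, coefficient = 1
x_1 = 1.2083, f(x_1) = 0.452830, coefficient = 2
x_2 = 1.4167, f(x_2) = 0.413793, coefficient = 2
x_3 = 1.6250, f(x_3) = 0.380952, coefficient = 2
x_4 = 1.8333, f(x_4) = 0.352941, coefficient = 2
x_5 = 2.0417, f(x_5) = 0.328767, coefficient = 2
x_6 = 2.2500, f(x_6) = 0.307692, coefficient = 1

I ≈ (0.208333/2) × 4.666260 = 0.486069
Exact value: 0.485508
Error: 0.000561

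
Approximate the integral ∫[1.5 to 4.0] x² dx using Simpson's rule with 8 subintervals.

f(x) = x²
a = 1.5, b = 4.0, n = 8
h = (b - a)/n = 0.312500

Simpson's rule: (h/3)[f(x₀) + 4f(x₁) + 2f(x₂) + ... + f(xₙ)]

x_0 = 1.5000, f(x_0) = 2.250000, coefficient = 1
x_1 = 1.8125, f(x_1) = 3.285156, coefficient = 4
x_2 = 2.1250, f(x_2) = 4.515625, coefficient = 2
x_3 = 2.4375, f(x_3) = 5.941406, coefficient = 4
x_4 = 2.7500, f(x_4) = 7.562500, coefficient = 2
x_5 = 3.0625, f(x_5) = 9.378906, coefficient = 4
x_6 = 3.3750, f(x_6) = 11.390625, coefficient = 2
x_7 = 3.6875, f(x_7) = 13.597656, coefficient = 4
x_8 = 4.0000, f(x_8) = 16.000000, coefficient = 1

I ≈ (0.312500/3) × 194.000000 = 20.208333
Exact value: 20.208333
Error: 0.000000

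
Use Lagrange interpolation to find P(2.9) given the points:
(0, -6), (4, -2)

Lagrange interpolation formula:
P(x) = Σ yᵢ × Lᵢ(x)
where Lᵢ(x) = Π_{j≠i} (x - xⱼ)/(xᵢ - xⱼ)

L_0(2.9) = (2.9 - 4)/(0 - 4) = 0.275000
L_1(2.9) = (2.9 - 0)/(4 - 0) = 0.725000

P(2.9) = (-6)×L_0(2.9) + (-2)×L_1(2.9)
P(2.9) = -3.100000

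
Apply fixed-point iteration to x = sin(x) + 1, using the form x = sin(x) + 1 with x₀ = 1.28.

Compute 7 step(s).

Equation: x = sin(x) + 1
Fixed-point form: x = sin(x) + 1
x₀ = 1.28

x_1 = g(1.280000) = 1.958016
x_2 = g(1.958016) = 1.925963
x_3 = g(1.925963) = 1.937589
x_4 = g(1.937589) = 1.933482
x_5 = g(1.933482) = 1.934947
x_6 = g(1.934947) = 1.934427
x_7 = g(1.934427) = 1.934612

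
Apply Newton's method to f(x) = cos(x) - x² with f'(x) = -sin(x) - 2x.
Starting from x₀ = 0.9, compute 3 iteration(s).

f(x) = cos(x) - x²
f'(x) = -sin(x) - 2x
x₀ = 0.9

Newton-Raphson formula: x_{n+1} = x_n - f(x_n)/f'(x_n)

Iteration 1:
  f(0.900000) = -0.188390
  f'(0.900000) = -2.583327
  x_1 = 0.900000 - (-0.188390)/(-2.583327) = 0.827075
Iteration 2:
  f(0.827075) = -0.007021
  f'(0.827075) = -2.390103
  x_2 = 0.827075 - (-0.007021)/(-2.390103) = 0.824137
Iteration 3:
  f(0.824137) = -0.000012
  f'(0.824137) = -2.382236
  x_3 = 0.824137 - (-0.000012)/(-2.382236) = 0.824132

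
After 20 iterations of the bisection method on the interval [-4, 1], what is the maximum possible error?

Bisection error bound: |error| ≤ (b-a)/2^n
|error| ≤ (1 - (-4))/2^20 = 5/2^20
|error| ≤ 0.0000047684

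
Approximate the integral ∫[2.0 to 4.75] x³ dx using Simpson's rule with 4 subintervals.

f(x) = x³
a = 2.0, b = 4.75, n = 4
h = (b - a)/n = 0.687500

Simpson's rule: (h/3)[f(x₀) + 4f(x₁) + 2f(x₂) + ... + f(xₙ)]

x_0 = 2.0000, f(x_0) = 8.000000, coefficient = 1
x_1 = 2.6875, f(x_1) = 19.410889, coefficient = 4
x_2 = 3.3750, f(x_2) = 38.443359, coefficient = 2
x_3 = 4.0625, f(x_3) = 67.047119, coefficient = 4
x_4 = 4.7500, f(x_4) = 107.171875, coefficient = 1

I ≈ (0.687500/3) × 537.890625 = 123.266602
Exact value: 123.266602
Error: 0.000000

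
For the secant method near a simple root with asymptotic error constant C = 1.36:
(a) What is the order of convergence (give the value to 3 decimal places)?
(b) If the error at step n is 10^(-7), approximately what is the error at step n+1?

(a) Secant method has superlinear convergence with order φ = (1+√5)/2 ≈ 1.618.
    This means |e_{n+1}| ≈ C|e_n|^1.618.

(b) With |e_n| = 10^(-7) and C = 1.36:
    |e_{n+1}| ≈ 1.36 × (10^(-7))^1.618 = 1.36 × 10^(-11.33)

(a) ≈ 1.618 (golden ratio); (b) |e_{n+1}| ≈ 6.417e-12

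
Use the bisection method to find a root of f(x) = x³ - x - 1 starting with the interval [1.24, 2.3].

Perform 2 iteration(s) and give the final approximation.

f(x) = x³ - x - 1
Initial interval: [1.24, 2.3]

Iteration 1:
  c_1 = (1.240000 + 2.300000)/2 = 1.770000
  f(c_1) = f(1.770000) = 2.775233
  f(a) × f(c) < 0, new interval: [1.240000, 1.770000]
Iteration 2:
  c_2 = (1.240000 + 1.770000)/2 = 1.505000
  f(c_2) = f(1.505000) = 0.903863
  f(a) × f(c) < 0, new interval: [1.240000, 1.505000]

After 2 iteration(s), the approximation is c_2 = 1.505000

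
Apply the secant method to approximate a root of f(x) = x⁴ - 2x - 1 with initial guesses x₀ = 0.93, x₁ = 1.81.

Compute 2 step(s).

f(x) = x⁴ - 2x - 1
x₀ = 0.93, x₁ = 1.81

Secant formula: x_{n+1} = x_n - f(x_n)(x_n - x_{n-1})/(f(x_n) - f(x_{n-1}))

Iteration 1:
  f(0.930000) = -2.111948
  f(1.810000) = 6.112831
  x_2 = 1.810000 - 6.112831×(1.810000 - 0.930000)/(6.112831 - (-2.111948))
       = 1.155965
Iteration 2:
  f(1.810000) = 6.112831
  f(1.155965) = -1.526351
  x_3 = 1.155965 - (-1.526351)×(1.155965 - 1.810000)/(-1.526351 - 6.112831)
       = 1.286645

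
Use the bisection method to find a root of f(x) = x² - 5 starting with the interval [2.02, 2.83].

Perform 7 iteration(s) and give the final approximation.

f(x) = x² - 5
Initial interval: [2.02, 2.83]

Iteration 1:
  c_1 = (2.020000 + 2.830000)/2 = 2.425000
  f(c_1) = f(2.425000) = 0.880625
  f(a) × f(c) < 0, new interval: [2.020000, 2.425000]
Iteration 2:
  c_2 = (2.020000 + 2.425000)/2 = 2.222500
  f(c_2) = f(2.222500) = -0.060494
  f(a) × f(c) ≥ 0, new interval: [2.222500, 2.425000]
Iteration 3:
  c_3 = (2.222500 + 2.425000)/2 = 2.323750
  f(c_3) = f(2.323750) = 0.399814
  f(a) × f(c) < 0, new interval: [2.222500, 2.323750]
Iteration 4:
  c_4 = (2.222500 + 2.323750)/2 = 2.273125
  f(c_4) = f(2.273125) = 0.167097
  f(a) × f(c) < 0, new interval: [2.222500, 2.273125]
Iteration 5:
  c_5 = (2.222500 + 2.273125)/2 = 2.247813
  f(c_5) = f(2.247813) = 0.052661
  f(a) × f(c) < 0, new interval: [2.222500, 2.247813]
Iteration 6:
  c_6 = (2.222500 + 2.247813)/2 = 2.235156
  f(c_6) = f(2.235156) = -0.004077
  f(a) × f(c) ≥ 0, new interval: [2.235156, 2.247813]
Iteration 7:
  c_7 = (2.235156 + 2.247813)/2 = 2.241484
  f(c_7) = f(2.241484) = 0.024252
  f(a) × f(c) < 0, new interval: [2.235156, 2.241484]

After 7 iteration(s), the approximation is c_7 = 2.241484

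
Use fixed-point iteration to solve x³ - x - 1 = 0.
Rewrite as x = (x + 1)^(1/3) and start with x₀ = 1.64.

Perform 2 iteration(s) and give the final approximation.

Equation: x³ - x - 1 = 0
Fixed-point form: x = (x + 1)^(1/3)
x₀ = 1.64

x_1 = g(1.640000) = 1.382085
x_2 = g(1.382085) = 1.335526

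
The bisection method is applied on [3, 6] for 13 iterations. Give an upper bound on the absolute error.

Bisection error bound: |error| ≤ (b-a)/2^n
|error| ≤ (6 - 3)/2^13 = 3/2^13
|error| ≤ 0.0003662109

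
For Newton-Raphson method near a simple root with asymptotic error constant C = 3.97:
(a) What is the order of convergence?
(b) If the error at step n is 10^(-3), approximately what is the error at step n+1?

(a) Newton-Raphson has quadratic (order 2) convergence near simple roots.
    This means |e_{n+1}| ≈ C|e_n|².

(b) With |e_n| = 10^(-3) and C = 3.97:
    |e_{n+1}| ≈ 3.97 × (10^(-3))² = 3.97 × 10^(-6)

(a) 2 (quadratic); (b) |e_{n+1}| ≈ 3.970e-06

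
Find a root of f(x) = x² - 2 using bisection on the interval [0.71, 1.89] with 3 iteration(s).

f(x) = x² - 2
Initial interval: [0.71, 1.89]

Iteration 1:
  c_1 = (0.710000 + 1.890000)/2 = 1.300000
  f(c_1) = f(1.300000) = -0.310000
  f(a) × f(c) ≥ 0, new interval: [1.300000, 1.890000]
Iteration 2:
  c_2 = (1.300000 + 1.890000)/2 = 1.595000
  f(c_2) = f(1.595000) = 0.544025
  f(a) × f(c) < 0, new interval: [1.300000, 1.595000]
Iteration 3:
  c_3 = (1.300000 + 1.595000)/2 = 1.447500
  f(c_3) = f(1.447500) = 0.095256
  f(a) × f(c) < 0, new interval: [1.300000, 1.447500]

After 3 iteration(s), the approximation is c_3 = 1.447500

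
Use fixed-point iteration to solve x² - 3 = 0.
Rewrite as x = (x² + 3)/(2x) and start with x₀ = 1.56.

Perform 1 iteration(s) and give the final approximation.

Equation: x² - 3 = 0
Fixed-point form: x = (x² + 3)/(2x)
x₀ = 1.56

x_1 = g(1.560000) = 1.741538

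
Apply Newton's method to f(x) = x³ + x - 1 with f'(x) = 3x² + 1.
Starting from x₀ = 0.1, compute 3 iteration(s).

f(x) = x³ + x - 1
f'(x) = 3x² + 1
x₀ = 0.1

Newton-Raphson formula: x_{n+1} = x_n - f(x_n)/f'(x_n)

Iteration 1:
  f(0.100000) = -0.899000
  f'(0.100000) = 1.030000
  x_1 = 0.100000 - (-0.899000)/1.030000 = 0.972816
Iteration 2:
  f(0.972816) = 0.893459
  f'(0.972816) = 3.839110
  x_2 = 0.972816 - 0.893459/3.839110 = 0.740090
Iteration 3:
  f(0.740090) = 0.145462
  f'(0.740090) = 2.643200
  x_3 = 0.740090 - 0.145462/2.643200 = 0.685058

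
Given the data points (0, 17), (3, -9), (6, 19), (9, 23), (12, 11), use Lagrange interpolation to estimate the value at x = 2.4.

Lagrange interpolation formula:
P(x) = Σ yᵢ × Lᵢ(x)
where Lᵢ(x) = Π_{j≠i} (x - xⱼ)/(xᵢ - xⱼ)

L_0(2.4) = (2.4 - 3)/(0 - 3) × (2.4 - 6)/(0 - 6) × (2.4 - 9)/(0 - 9) × (2.4 - 12)/(0 - 12) = 0.070400
L_1(2.4) = (2.4 - 0)/(3 - 0) × (2.4 - 6)/(3 - 6) × (2.4 - 9)/(3 - 9) × (2.4 - 12)/(3 - 12) = 1.126400
L_2(2.4) = (2.4 - 0)/(6 - 0) × (2.4 - 3)/(6 - 3) × (2.4 - 9)/(6 - 9) × (2.4 - 12)/(6 - 12) = -0.281600
L_3(2.4) = (2.4 - 0)/(9 - 0) × (2.4 - 3)/(9 - 3) × (2.4 - 6)/(9 - 6) × (2.4 - 12)/(9 - 12) = 0.102400
L_4(2.4) = (2.4 - 0)/(12 - 0) × (2.4 - 3)/(12 - 3) × (2.4 - 6)/(12 - 6) × (2.4 - 9)/(12 - 9) = -0.017600

P(2.4) = 17×L_0(2.4) + (-9)×L_1(2.4) + 19×L_2(2.4) + 23×L_3(2.4) + 11×L_4(2.4)
P(2.4) = -12.129600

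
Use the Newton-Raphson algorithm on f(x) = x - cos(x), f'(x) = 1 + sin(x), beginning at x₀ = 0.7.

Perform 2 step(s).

f(x) = x - cos(x)
f'(x) = 1 + sin(x)
x₀ = 0.7

Newton-Raphson formula: x_{n+1} = x_n - f(x_n)/f'(x_n)

Iteration 1:
  f(0.700000) = -0.064842
  f'(0.700000) = 1.644218
  x_1 = 0.700000 - (-0.064842)/1.644218 = 0.739436
Iteration 2:
  f(0.739436) = 0.000588
  f'(0.739436) = 1.673872
  x_2 = 0.739436 - 0.000588/1.673872 = 0.739085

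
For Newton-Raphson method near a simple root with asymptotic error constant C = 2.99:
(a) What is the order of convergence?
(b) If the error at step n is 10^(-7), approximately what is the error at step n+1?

(a) Newton-Raphson has quadratic (order 2) convergence near simple roots.
    This means |e_{n+1}| ≈ C|e_n|².

(b) With |e_n| = 10^(-7) and C = 2.99:
    |e_{n+1}| ≈ 2.99 × (10^(-7))² = 2.99 × 10^(-14)

(a) 2 (quadratic); (b) |e_{n+1}| ≈ 2.990e-14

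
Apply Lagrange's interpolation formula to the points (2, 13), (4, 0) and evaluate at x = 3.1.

Lagrange interpolation formula:
P(x) = Σ yᵢ × Lᵢ(x)
where Lᵢ(x) = Π_{j≠i} (x - xⱼ)/(xᵢ - xⱼ)

L_0(3.1) = (3.1 - 4)/(2 - 4) = 0.450000
L_1(3.1) = (3.1 - 2)/(4 - 2) = 0.550000

P(3.1) = 13×L_0(3.1) + 0×L_1(3.1)
P(3.1) = 5.850000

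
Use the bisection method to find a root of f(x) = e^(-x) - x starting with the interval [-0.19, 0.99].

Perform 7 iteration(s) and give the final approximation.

f(x) = e^(-x) - x
Initial interval: [-0.19, 0.99]

Iteration 1:
  c_1 = (-0.190000 + 0.990000)/2 = 0.400000
  f(c_1) = f(0.400000) = 0.270320
  f(a) × f(c) ≥ 0, new interval: [0.400000, 0.990000]
Iteration 2:
  c_2 = (0.400000 + 0.990000)/2 = 0.695000
  f(c_2) = f(0.695000) = -0.195926
  f(a) × f(c) < 0, new interval: [0.400000, 0.695000]
Iteration 3:
  c_3 = (0.400000 + 0.695000)/2 = 0.547500
  f(c_3) = f(0.547500) = 0.030894
  f(a) × f(c) ≥ 0, new interval: [0.547500, 0.695000]
Iteration 4:
  c_4 = (0.547500 + 0.695000)/2 = 0.621250
  f(c_4) = f(0.621250) = -0.083978
  f(a) × f(c) < 0, new interval: [0.547500, 0.621250]
Iteration 5:
  c_5 = (0.547500 + 0.621250)/2 = 0.584375
  f(c_5) = f(0.584375) = -0.026921
  f(a) × f(c) < 0, new interval: [0.547500, 0.584375]
Iteration 6:
  c_6 = (0.547500 + 0.584375)/2 = 0.565938
  f(c_6) = f(0.565938) = 0.001890
  f(a) × f(c) ≥ 0, new interval: [0.565938, 0.584375]
Iteration 7:
  c_7 = (0.565938 + 0.584375)/2 = 0.575156
  f(c_7) = f(0.575156) = -0.012539
  f(a) × f(c) < 0, new interval: [0.565938, 0.575156]

After 7 iteration(s), the approximation is c_7 = 0.575156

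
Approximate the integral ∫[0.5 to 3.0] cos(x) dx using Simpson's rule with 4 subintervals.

f(x) = cos(x)
a = 0.5, b = 3.0, n = 4
h = (b - a)/n = 0.625000

Simpson's rule: (h/3)[f(x₀) + 4f(x₁) + 2f(x₂) + ... + f(xₙ)]

x_0 = 0.5000, f(x_0) = 0.877583, coefficient = 1
x_1 = 1.1250, f(x_1) = 0.431177, coefficient = 4
x_2 = 1.7500, f(x_2) = -0.178246, coefficient = 2
x_3 = 2.3750, f(x_3) = -0.720278, coefficient = 4
x_4 = 3.0000, f(x_4) = -0.989992, coefficient = 1

I ≈ (0.625000/3) × -1.625310 = -0.338606
Exact value: -0.338306
Error: 0.000301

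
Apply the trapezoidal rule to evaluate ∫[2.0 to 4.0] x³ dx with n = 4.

f(x) = x³
a = 2.0, b = 4.0, n = 4
h = (b - a)/n = 0.500000

Trapezoidal rule: (h/2)[f(x₀) + 2f(x₁) + 2f(x₂) + ... + f(xₙ)]

x_0 = 2.0000, f(x_0) = 8.000000, coefficient = 1
x_1 = 2.5000, f(x_1) = 15.625000, coefficient = 2
x_2 = 3.0000, f(x_2) = 27.000000, coefficient = 2
x_3 = 3.5000, f(x_3) = 42.875000, coefficient = 2
x_4 = 4.0000, f(x_4) = 64.000000, coefficient = 1

I ≈ (0.500000/2) × 243.000000 = 60.750000
Exact value: 60.000000
Error: 0.750000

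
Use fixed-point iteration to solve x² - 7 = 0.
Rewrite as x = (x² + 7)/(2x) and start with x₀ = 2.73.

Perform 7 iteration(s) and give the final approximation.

Equation: x² - 7 = 0
Fixed-point form: x = (x² + 7)/(2x)
x₀ = 2.73

x_1 = g(2.730000) = 2.647051
x_2 = g(2.647051) = 2.645752
x_3 = g(2.645752) = 2.645751
x_4 = g(2.645751) = 2.645751
x_5 = g(2.645751) = 2.645751
x_6 = g(2.645751) = 2.645751
x_7 = g(2.645751) = 2.645751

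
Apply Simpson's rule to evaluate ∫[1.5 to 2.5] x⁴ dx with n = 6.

f(x) = x⁴
a = 1.5, b = 2.5, n = 6
h = (b - a)/n = 0.166667

Simpson's rule: (h/3)[f(x₀) + 4f(x₁) + 2f(x₂) + ... + f(xₙ)]

x_0 = 1.5000, f(x_0) = 5.062500, coefficient = 1
x_1 = 1.6667, f(x_1) = 7.716049, coefficient = 4
x_2 = 1.8333, f(x_2) = 11.297068, coefficient = 2
x_3 = 2.0000, f(x_3) = 16.000000, coefficient = 4
x_4 = 2.1667, f(x_4) = 22.037809, coefficient = 2
x_5 = 2.3333, f(x_5) = 29.641975, coefficient = 4
x_6 = 2.5000, f(x_6) = 39.062500, coefficient = 1

I ≈ (0.166667/3) × 324.226852 = 18.012603
Exact value: 18.012500
Error: 0.000103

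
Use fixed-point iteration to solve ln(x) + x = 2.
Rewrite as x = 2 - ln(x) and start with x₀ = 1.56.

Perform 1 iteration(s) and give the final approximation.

Equation: ln(x) + x = 2
Fixed-point form: x = 2 - ln(x)
x₀ = 1.56

x_1 = g(1.560000) = 1.555314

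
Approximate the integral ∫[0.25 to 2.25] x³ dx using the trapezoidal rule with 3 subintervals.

f(x) = x³
a = 0.25, b = 2.25, n = 3
h = (b - a)/n = 0.666667

Trapezoidal rule: (h/2)[f(x₀) + 2f(x₁) + 2f(x₂) + ... + f(xₙ)]

x_0 = 0.2500, f(x_0) = 0.015625, coefficient = 1
x_1 = 0.9167, f(x_1) = 0.770255, coefficient = 2
x_2 = 1.5833, f(x_2) = 3.969329, coefficient = 2
x_3 = 2.2500, f(x_3) = 11.390625, coefficient = 1

I ≈ (0.666667/2) × 20.885417 = 6.961806
Exact value: 6.406250
Error: 0.555556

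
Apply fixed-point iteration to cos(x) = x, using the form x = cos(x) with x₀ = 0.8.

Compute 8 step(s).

Equation: cos(x) = x
Fixed-point form: x = cos(x)
x₀ = 0.8

x_1 = g(0.800000) = 0.696707
x_2 = g(0.696707) = 0.766960
x_3 = g(0.766960) = 0.720024
x_4 = g(0.720024) = 0.751790
x_5 = g(0.751790) = 0.730468
x_6 = g(0.730468) = 0.744863
x_7 = g(0.744863) = 0.735181
x_8 = g(0.735181) = 0.741709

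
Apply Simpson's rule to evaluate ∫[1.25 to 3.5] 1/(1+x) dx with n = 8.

f(x) = 1/(1+x)
a = 1.25, b = 3.5, n = 8
h = (b - a)/n = 0.281250

Simpson's rule: (h/3)[f(x₀) + 4f(x₁) + 2f(x₂) + ... + f(xₙ)]

x_0 = 1.2500, f(x_0) = 0.444444, coefficient = 1
x_1 = 1.5312, f(x_1) = 0.395062, coefficient = 4
x_2 = 1.8125, f(x_2) = 0.355556, coefficient = 2
x_3 = 2.0938, f(x_3) = 0.323232, coefficient = 4
x_4 = 2.3750, f(x_4) = 0.296296, coefficient = 2
x_5 = 2.6562, f(x_5) = 0.273504, coefficient = 4
x_6 = 2.9375, f(x_6) = 0.253968, coefficient = 2
x_7 = 3.2188, f(x_7) = 0.237037, coefficient = 4
x_8 = 3.5000, f(x_8) = 0.222222, coefficient = 1

I ≈ (0.281250/3) × 7.393648 = 0.693155
Exact value: 0.693147
Error: 0.000007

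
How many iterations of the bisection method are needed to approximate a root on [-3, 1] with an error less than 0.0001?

We need (b-a)/2^n ≤ 0.0001
(1 - (-3))/2^n ≤ 0.0001
4/2^n ≤ 0.0001
2^n ≥ 40000
n ≥ log₂(40000) = 15.29
n ≥ 16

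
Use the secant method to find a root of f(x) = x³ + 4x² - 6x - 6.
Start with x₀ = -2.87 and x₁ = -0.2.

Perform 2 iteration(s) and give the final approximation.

f(x) = x³ + 4x² - 6x - 6
x₀ = -2.87, x₁ = -0.2

Secant formula: x_{n+1} = x_n - f(x_n)(x_n - x_{n-1})/(f(x_n) - f(x_{n-1}))

Iteration 1:
  f(-2.870000) = 20.527697
  f(-0.200000) = -4.648000
  x_2 = -0.200000 - (-4.648000)×(-0.200000 - (-2.870000))/(-4.648000 - 20.527697)
       = -0.692942
Iteration 2:
  f(-0.200000) = -4.648000
  f(-0.692942) = -0.254402
  x_3 = -0.692942 - (-0.254402)×(-0.692942 - (-0.200000))/(-0.254402 - (-4.648000))
       = -0.721485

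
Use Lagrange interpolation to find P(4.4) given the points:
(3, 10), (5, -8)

Lagrange interpolation formula:
P(x) = Σ yᵢ × Lᵢ(x)
where Lᵢ(x) = Π_{j≠i} (x - xⱼ)/(xᵢ - xⱼ)

L_0(4.4) = (4.4 - 5)/(3 - 5) = 0.300000
L_1(4.4) = (4.4 - 3)/(5 - 3) = 0.700000

P(4.4) = 10×L_0(4.4) + (-8)×L_1(4.4)
P(4.4) = -2.600000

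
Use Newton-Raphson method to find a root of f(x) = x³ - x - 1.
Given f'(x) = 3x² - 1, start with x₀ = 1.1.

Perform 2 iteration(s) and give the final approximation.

f(x) = x³ - x - 1
f'(x) = 3x² - 1
x₀ = 1.1

Newton-Raphson formula: x_{n+1} = x_n - f(x_n)/f'(x_n)

Iteration 1:
  f(1.100000) = -0.769000
  f'(1.100000) = 2.630000
  x_1 = 1.100000 - (-0.769000)/2.630000 = 1.392395
Iteration 2:
  f(1.392395) = 0.307132
  f'(1.392395) = 4.816295
  x_2 = 1.392395 - 0.307132/4.816295 = 1.328626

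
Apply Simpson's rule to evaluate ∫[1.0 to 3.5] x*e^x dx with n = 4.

f(x) = x*e^x
a = 1.0, b = 3.5, n = 4
h = (b - a)/n = 0.625000

Simpson's rule: (h/3)[f(x₀) + 4f(x₁) + 2f(x₂) + ... + f(xₙ)]

x_0 = 1.0000, f(x_0) = 2.718282, coefficient = 1
x_1 = 1.6250, f(x_1) = 8.252431, coefficient = 4
x_2 = 2.2500, f(x_2) = 21.347406, coefficient = 2
x_3 = 2.8750, f(x_3) = 50.960594, coefficient = 4
x_4 = 3.5000, f(x_4) = 115.904082, coefficient = 1

I ≈ (0.625000/3) × 398.169276 = 82.951933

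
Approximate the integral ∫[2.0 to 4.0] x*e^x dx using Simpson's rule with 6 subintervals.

f(x) = x*e^x
a = 2.0, b = 4.0, n = 6
h = (b - a)/n = 0.333333

Simpson's rule: (h/3)[f(x₀) + 4f(x₁) + 2f(x₂) + ... + f(xₙ)]

x_0 = 2.0000, f(x_0) = 14.778112, coefficient = 1
x_1 = 2.3333, f(x_1) = 24.061937, coefficient = 4
x_2 = 2.6667, f(x_2) = 38.378443, coefficient = 2
x_3 = 3.0000, f(x_3) = 60.256611, coefficient = 4
x_4 = 3.3333, f(x_4) = 93.438750, coefficient = 2
x_5 = 3.6667, f(x_5) = 143.444708, coefficient = 4
x_6 = 4.0000, f(x_6) = 218.392600, coefficient = 1

I ≈ (0.333333/3) × 1407.858119 = 156.428680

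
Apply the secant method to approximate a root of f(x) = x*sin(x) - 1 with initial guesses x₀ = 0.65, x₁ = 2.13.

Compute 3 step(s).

f(x) = x*sin(x) - 1
x₀ = 0.65, x₁ = 2.13

Secant formula: x_{n+1} = x_n - f(x_n)(x_n - x_{n-1})/(f(x_n) - f(x_{n-1}))

Iteration 1:
  f(0.650000) = -0.606629
  f(2.130000) = 0.805554
  x_2 = 2.130000 - 0.805554×(2.130000 - 0.650000)/(0.805554 - (-0.606629))
       = 1.285761
Iteration 2:
  f(2.130000) = 0.805554
  f(1.285761) = 0.233883
  x_3 = 1.285761 - 0.233883×(1.285761 - 2.130000)/(0.233883 - 0.805554)
       = 0.940365
Iteration 3:
  f(1.285761) = 0.233883
  f(0.940365) = -0.240398
  x_4 = 0.940365 - (-0.240398)×(0.940365 - 1.285761)/(-0.240398 - 0.233883)
       = 1.115435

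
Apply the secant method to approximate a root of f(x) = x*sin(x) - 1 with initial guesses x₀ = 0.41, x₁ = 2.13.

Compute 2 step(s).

f(x) = x*sin(x) - 1
x₀ = 0.41, x₁ = 2.13

Secant formula: x_{n+1} = x_n - f(x_n)(x_n - x_{n-1})/(f(x_n) - f(x_{n-1}))

Iteration 1:
  f(0.410000) = -0.836570
  f(2.130000) = 0.805554
  x_2 = 2.130000 - 0.805554×(2.130000 - 0.410000)/(0.805554 - (-0.836570))
       = 1.286244
Iteration 2:
  f(2.130000) = 0.805554
  f(1.286244) = 0.234520
  x_3 = 1.286244 - 0.234520×(1.286244 - 2.130000)/(0.234520 - 0.805554)
       = 0.939717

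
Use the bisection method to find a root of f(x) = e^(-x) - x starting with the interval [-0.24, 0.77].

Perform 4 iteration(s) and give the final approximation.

f(x) = e^(-x) - x
Initial interval: [-0.24, 0.77]

Iteration 1:
  c_1 = (-0.240000 + 0.770000)/2 = 0.265000
  f(c_1) = f(0.265000) = 0.502206
  f(a) × f(c) ≥ 0, new interval: [0.265000, 0.770000]
Iteration 2:
  c_2 = (0.265000 + 0.770000)/2 = 0.517500
  f(c_2) = f(0.517500) = 0.078509
  f(a) × f(c) ≥ 0, new interval: [0.517500, 0.770000]
Iteration 3:
  c_3 = (0.517500 + 0.770000)/2 = 0.643750
  f(c_3) = f(0.643750) = -0.118431
  f(a) × f(c) < 0, new interval: [0.517500, 0.643750]
Iteration 4:
  c_4 = (0.517500 + 0.643750)/2 = 0.580625
  f(c_4) = f(0.580625) = -0.021076
  f(a) × f(c) < 0, new interval: [0.517500, 0.580625]

After 4 iteration(s), the approximation is c_4 = 0.580625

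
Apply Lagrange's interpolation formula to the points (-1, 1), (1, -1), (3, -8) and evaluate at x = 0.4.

Lagrange interpolation formula:
P(x) = Σ yᵢ × Lᵢ(x)
where Lᵢ(x) = Π_{j≠i} (x - xⱼ)/(xᵢ - xⱼ)

L_0(0.4) = (0.4 - 1)/(-1 - 1) × (0.4 - 3)/(-1 - 3) = 0.195000
L_1(0.4) = (0.4 - (-1))/(1 - (-1)) × (0.4 - 3)/(1 - 3) = 0.910000
L_2(0.4) = (0.4 - (-1))/(3 - (-1)) × (0.4 - 1)/(3 - 1) = -0.105000

P(0.4) = 1×L_0(0.4) + (-1)×L_1(0.4) + (-8)×L_2(0.4)
P(0.4) = 0.125000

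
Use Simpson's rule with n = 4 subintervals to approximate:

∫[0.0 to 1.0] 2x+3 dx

f(x) = 2x+3
a = 0.0, b = 1.0, n = 4
h = (b - a)/n = 0.250000

Simpson's rule: (h/3)[f(x₀) + 4f(x₁) + 2f(x₂) + ... + f(xₙ)]

x_0 = 0.0000, f(x_0) = 3.000000, coefficient = 1
x_1 = 0.2500, f(x_1) = 3.500000, coefficient = 4
x_2 = 0.5000, f(x_2) = 4.000000, coefficient = 2
x_3 = 0.7500, f(x_3) = 4.500000, coefficient = 4
x_4 = 1.0000, f(x_4) = 5.000000, coefficient = 1

I ≈ (0.250000/3) × 48.000000 = 4.000000
Exact value: 4.000000
Error: 0.000000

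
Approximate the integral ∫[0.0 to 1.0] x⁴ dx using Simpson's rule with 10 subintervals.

f(x) = x⁴
a = 0.0, b = 1.0, n = 10
h = (b - a)/n = 0.100000

Simpson's rule: (h/3)[f(x₀) + 4f(x₁) + 2f(x₂) + ... + f(xₙ)]

x_0 = 0.0000, f(x_0) = 0.000000, coefficient = 1
x_1 = 0.1000, f(x_1) = 0.000100, coefficient = 4
x_2 = 0.2000, f(x_2) = 0.001600, coefficient = 2
x_3 = 0.3000, f(x_3) = 0.008100, coefficient = 4
x_4 = 0.4000, f(x_4) = 0.025600, coefficient = 2
x_5 = 0.5000, f(x_5) = 0.062500, coefficient = 4
x_6 = 0.6000, f(x_6) = 0.129600, coefficient = 2
x_7 = 0.7000, f(x_7) = 0.240100, coefficient = 4
x_8 = 0.8000, f(x_8) = 0.409600, coefficient = 2
x_9 = 0.9000, f(x_9) = 0.656100, coefficient = 4
x_10 = 1.0000, f(x_10) = 1.000000, coefficient = 1

I ≈ (0.100000/3) × 6.000400 = 0.200013
Exact value: 0.200000
Error: 0.000013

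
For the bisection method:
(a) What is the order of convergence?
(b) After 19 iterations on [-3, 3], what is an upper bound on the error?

(a) Bisection has linear (order 1) convergence; the error is halved each step.

(b) Error bound = (b-a)/2^n = (3 - (-3))/2^{19}
    = 6/2^{19}

(a) 1 (linear); (b) error ≤ 1.14e-05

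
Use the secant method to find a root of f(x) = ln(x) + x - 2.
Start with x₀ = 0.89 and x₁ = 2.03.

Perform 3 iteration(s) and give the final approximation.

f(x) = ln(x) + x - 2
x₀ = 0.89, x₁ = 2.03

Secant formula: x_{n+1} = x_n - f(x_n)(x_n - x_{n-1})/(f(x_n) - f(x_{n-1}))

Iteration 1:
  f(0.890000) = -1.226534
  f(2.030000) = 0.738036
  x_2 = 2.030000 - 0.738036×(2.030000 - 0.890000)/(0.738036 - (-1.226534))
       = 1.601733
Iteration 2:
  f(2.030000) = 0.738036
  f(1.601733) = 0.072819
  x_3 = 1.601733 - 0.072819×(1.601733 - 2.030000)/(0.072819 - 0.738036)
       = 1.554852
Iteration 3:
  f(1.601733) = 0.072819
  f(1.554852) = -0.003768
  x_4 = 1.554852 - (-0.003768)×(1.554852 - 1.601733)/(-0.003768 - 0.072819)
       = 1.557158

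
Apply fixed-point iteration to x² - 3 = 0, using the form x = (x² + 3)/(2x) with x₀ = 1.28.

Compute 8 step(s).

Equation: x² - 3 = 0
Fixed-point form: x = (x² + 3)/(2x)
x₀ = 1.28

x_1 = g(1.280000) = 1.811875
x_2 = g(1.811875) = 1.733809
x_3 = g(1.733809) = 1.732052
x_4 = g(1.732052) = 1.732051
x_5 = g(1.732051) = 1.732051
x_6 = g(1.732051) = 1.732051
x_7 = g(1.732051) = 1.732051
x_8 = g(1.732051) = 1.732051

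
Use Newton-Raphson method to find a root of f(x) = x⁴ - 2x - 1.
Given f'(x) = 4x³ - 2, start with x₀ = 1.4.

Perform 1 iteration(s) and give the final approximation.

f(x) = x⁴ - 2x - 1
f'(x) = 4x³ - 2
x₀ = 1.4

Newton-Raphson formula: x_{n+1} = x_n - f(x_n)/f'(x_n)

Iteration 1:
  f(1.400000) = 0.041600
  f'(1.400000) = 8.976000
  x_1 = 1.400000 - 0.041600/8.976000 = 1.395365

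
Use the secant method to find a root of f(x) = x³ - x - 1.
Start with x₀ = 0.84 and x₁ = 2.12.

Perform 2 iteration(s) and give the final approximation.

f(x) = x³ - x - 1
x₀ = 0.84, x₁ = 2.12

Secant formula: x_{n+1} = x_n - f(x_n)(x_n - x_{n-1})/(f(x_n) - f(x_{n-1}))

Iteration 1:
  f(0.840000) = -1.247296
  f(2.120000) = 6.408128
  x_2 = 2.120000 - 6.408128×(2.120000 - 0.840000)/(6.408128 - (-1.247296))
       = 1.048550
Iteration 2:
  f(2.120000) = 6.408128
  f(1.048550) = -0.895714
  x_3 = 1.048550 - (-0.895714)×(1.048550 - 2.120000)/(-0.895714 - 6.408128)
       = 1.179948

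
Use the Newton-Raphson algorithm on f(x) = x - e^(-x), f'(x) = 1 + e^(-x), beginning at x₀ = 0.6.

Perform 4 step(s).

f(x) = x - e^(-x)
f'(x) = 1 + e^(-x)
x₀ = 0.6

Newton-Raphson formula: x_{n+1} = x_n - f(x_n)/f'(x_n)

Iteration 1:
  f(0.600000) = 0.051188
  f'(0.600000) = 1.548812
  x_1 = 0.600000 - 0.051188/1.548812 = 0.566950
Iteration 2:
  f(0.566950) = -0.000303
  f'(0.566950) = 1.567253
  x_2 = 0.566950 - (-0.000303)/1.567253 = 0.567143
Iteration 3:
  f(0.567143) = 0.000000
  f'(0.567143) = 1.567143
  x_3 = 0.567143 - 0.000000/1.567143 = 0.567143
Iteration 4:
  f(0.567143) = 0.000000
  f'(0.567143) = 1.567143
  x_4 = 0.567143 - 0.000000/1.567143 = 0.567143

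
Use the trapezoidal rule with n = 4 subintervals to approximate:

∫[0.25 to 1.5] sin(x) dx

f(x) = sin(x)
a = 0.25, b = 1.5, n = 4
h = (b - a)/n = 0.312500

Trapezoidal rule: (h/2)[f(x₀) + 2f(x₁) + 2f(x₂) + ... + f(xₙ)]

x_0 = 0.2500, f(x_0) = 0.247404, coefficient = 1
x_1 = 0.5625, f(x_1) = 0.533303, coefficient = 2
x_2 = 0.8750, f(x_2) = 0.767544, coefficient = 2
x_3 = 1.1875, f(x_3) = 0.927437, coefficient = 2
x_4 = 1.5000, f(x_4) = 0.997495, coefficient = 1

I ≈ (0.312500/2) × 5.701465 = 0.890854
Exact value: 0.898175
Error: 0.007321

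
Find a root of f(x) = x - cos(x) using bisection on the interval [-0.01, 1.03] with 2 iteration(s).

f(x) = x - cos(x)
Initial interval: [-0.01, 1.03]

Iteration 1:
  c_1 = (-0.010000 + 1.030000)/2 = 0.510000
  f(c_1) = f(0.510000) = -0.362745
  f(a) × f(c) ≥ 0, new interval: [0.510000, 1.030000]
Iteration 2:
  c_2 = (0.510000 + 1.030000)/2 = 0.770000
  f(c_2) = f(0.770000) = 0.052089
  f(a) × f(c) < 0, new interval: [0.510000, 0.770000]

After 2 iteration(s), the approximation is c_2 = 0.770000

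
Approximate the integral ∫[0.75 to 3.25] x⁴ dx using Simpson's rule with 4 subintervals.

f(x) = x⁴
a = 0.75, b = 3.25, n = 4
h = (b - a)/n = 0.625000

Simpson's rule: (h/3)[f(x₀) + 4f(x₁) + 2f(x₂) + ... + f(xₙ)]

x_0 = 0.7500, f(x_0) = 0.316406, coefficient = 1
x_1 = 1.3750, f(x_1) = 3.574463, coefficient = 4
x_2 = 2.0000, f(x_2) = 16.000000, coefficient = 2
x_3 = 2.6250, f(x_3) = 47.480713, coefficient = 4
x_4 = 3.2500, f(x_4) = 111.566406, coefficient = 1

I ≈ (0.625000/3) × 348.103516 = 72.521566
Exact value: 72.470703
Error: 0.050863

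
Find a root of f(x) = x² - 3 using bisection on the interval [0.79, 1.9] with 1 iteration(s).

f(x) = x² - 3
Initial interval: [0.79, 1.9]

Iteration 1:
  c_1 = (0.790000 + 1.900000)/2 = 1.345000
  f(c_1) = f(1.345000) = -1.190975
  f(a) × f(c) ≥ 0, new interval: [1.345000, 1.900000]

After 1 iteration(s), the approximation is c_1 = 1.345000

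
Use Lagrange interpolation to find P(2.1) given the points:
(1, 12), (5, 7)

Lagrange interpolation formula:
P(x) = Σ yᵢ × Lᵢ(x)
where Lᵢ(x) = Π_{j≠i} (x - xⱼ)/(xᵢ - xⱼ)

L_0(2.1) = (2.1 - 5)/(1 - 5) = 0.725000
L_1(2.1) = (2.1 - 1)/(5 - 1) = 0.275000

P(2.1) = 12×L_0(2.1) + 7×L_1(2.1)
P(2.1) = 10.625000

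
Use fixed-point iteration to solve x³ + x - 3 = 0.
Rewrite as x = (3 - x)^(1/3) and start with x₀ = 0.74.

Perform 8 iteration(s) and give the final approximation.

Equation: x³ + x - 3 = 0
Fixed-point form: x = (3 - x)^(1/3)
x₀ = 0.74

x_1 = g(0.740000) = 1.312309
x_2 = g(1.312309) = 1.190596
x_3 = g(1.190596) = 1.218555
x_4 = g(1.218555) = 1.212246
x_5 = g(1.212246) = 1.213675
x_6 = g(1.213675) = 1.213352
x_7 = g(1.213352) = 1.213425
x_8 = g(1.213425) = 1.213409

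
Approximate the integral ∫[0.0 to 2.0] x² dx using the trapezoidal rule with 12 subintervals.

f(x) = x²
a = 0.0, b = 2.0, n = 12
h = (b - a)/n = 0.166667

Trapezoidal rule: (h/2)[f(x₀) + 2f(x₁) + 2f(x₂) + ... + f(xₙ)]

x_0 = 0.0000, f(x_0) = 0.000000, coefficient = 1
x_1 = 0.1667, f(x_1) = 0.027778, coefficient = 2
x_2 = 0.3333, f(x_2) = 0.111111, coefficient = 2
x_3 = 0.5000, f(x_3) = 0.250000, coefficient = 2
x_4 = 0.6667, f(x_4) = 0.444444, coefficient = 2
x_5 = 0.8333, f(x_5) = 0.694444, coefficient = 2
x_6 = 1.0000, f(x_6) = 1.000000, coefficient = 2
x_7 = 1.1667, f(x_7) = 1.361111, coefficient = 2
x_8 = 1.3333, f(x_8) = 1.777778, coefficient = 2
x_9 = 1.5000, f(x_9) = 2.250000, coefficient = 2
x_10 = 1.6667, f(x_10) = 2.777778, coefficient = 2
x_11 = 1.8333, f(x_11) = 3.361111, coefficient = 2
x_12 = 2.0000, f(x_12) = 4.000000, coefficient = 1

I ≈ (0.166667/2) × 32.111111 = 2.675926
Exact value: 2.666667
Error: 0.009259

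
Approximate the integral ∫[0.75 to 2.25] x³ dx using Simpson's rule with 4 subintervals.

f(x) = x³
a = 0.75, b = 2.25, n = 4
h = (b - a)/n = 0.375000

Simpson's rule: (h/3)[f(x₀) + 4f(x₁) + 2f(x₂) + ... + f(xₙ)]

x_0 = 0.7500, f(x_0) = 0.421875, coefficient = 1
x_1 = 1.1250, f(x_1) = 1.423828, coefficient = 4
x_2 = 1.5000, f(x_2) = 3.375000, coefficient = 2
x_3 = 1.8750, f(x_3) = 6.591797, coefficient = 4
x_4 = 2.2500, f(x_4) = 11.390625, coefficient = 1

I ≈ (0.375000/3) × 50.625000 = 6.328125
Exact value: 6.328125
Error: 0.000000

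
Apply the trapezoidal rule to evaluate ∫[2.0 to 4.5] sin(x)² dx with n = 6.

f(x) = sin(x)²
a = 2.0, b = 4.5, n = 6
h = (b - a)/n = 0.416667

Trapezoidal rule: (h/2)[f(x₀) + 2f(x₁) + 2f(x₂) + ... + f(xₙ)]

x_0 = 2.0000, f(x_0) = 0.826822, coefficient = 1
x_1 = 2.4167, f(x_1) = 0.439675, coefficient = 2
x_2 = 2.8333, f(x_2) = 0.092052, coefficient = 2
x_3 = 3.2500, f(x_3) = 0.011706, coefficient = 2
x_4 = 3.6667, f(x_4) = 0.251279, coefficient = 2
x_5 = 4.0833, f(x_5) = 0.653807, coefficient = 2
x_6 = 4.5000, f(x_6) = 0.955565, coefficient = 1

I ≈ (0.416667/2) × 4.679425 = 0.974880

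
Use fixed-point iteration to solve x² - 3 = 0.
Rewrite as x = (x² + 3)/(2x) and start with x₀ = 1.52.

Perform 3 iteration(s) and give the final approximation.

Equation: x² - 3 = 0
Fixed-point form: x = (x² + 3)/(2x)
x₀ = 1.52

x_1 = g(1.520000) = 1.746842
x_2 = g(1.746842) = 1.732113
x_3 = g(1.732113) = 1.732051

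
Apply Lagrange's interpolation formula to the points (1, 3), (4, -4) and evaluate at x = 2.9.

Lagrange interpolation formula:
P(x) = Σ yᵢ × Lᵢ(x)
where Lᵢ(x) = Π_{j≠i} (x - xⱼ)/(xᵢ - xⱼ)

L_0(2.9) = (2.9 - 4)/(1 - 4) = 0.366667
L_1(2.9) = (2.9 - 1)/(4 - 1) = 0.633333

P(2.9) = 3×L_0(2.9) + (-4)×L_1(2.9)
P(2.9) = -1.433333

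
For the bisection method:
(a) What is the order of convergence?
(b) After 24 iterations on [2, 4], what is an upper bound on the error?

(a) Bisection has linear (order 1) convergence; the error is halved each step.

(b) Error bound = (b-a)/2^n = (4 - 2)/2^{24}
    = 2/2^{24}

(a) 1 (linear); (b) error ≤ 1.19e-07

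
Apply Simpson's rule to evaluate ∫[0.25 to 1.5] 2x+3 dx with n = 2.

f(x) = 2x+3
a = 0.25, b = 1.5, n = 2
h = (b - a)/n = 0.625000

Simpson's rule: (h/3)[f(x₀) + 4f(x₁) + 2f(x₂) + ... + f(xₙ)]

x_0 = 0.2500, f(x_0) = 3.500000, coefficient = 1
x_1 = 0.8750, f(x_1) = 4.750000, coefficient = 4
x_2 = 1.5000, f(x_2) = 6.000000, coefficient = 1

I ≈ (0.625000/3) × 28.500000 = 5.937500
Exact value: 5.937500
Error: 0.000000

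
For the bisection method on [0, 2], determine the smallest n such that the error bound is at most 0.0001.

We need (b-a)/2^n ≤ 0.0001
(2 - 0)/2^n ≤ 0.0001
2/2^n ≤ 0.0001
2^n ≥ 20000
n ≥ log₂(20000) = 14.29
n ≥ 15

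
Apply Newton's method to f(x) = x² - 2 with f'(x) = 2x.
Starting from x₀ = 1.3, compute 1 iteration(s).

f(x) = x² - 2
f'(x) = 2x
x₀ = 1.3

Newton-Raphson formula: x_{n+1} = x_n - f(x_n)/f'(x_n)

Iteration 1:
  f(1.300000) = -0.310000
  f'(1.300000) = 2.600000
  x_1 = 1.300000 - (-0.310000)/2.600000 = 1.419231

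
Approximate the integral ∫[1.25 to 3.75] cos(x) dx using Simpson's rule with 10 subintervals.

f(x) = cos(x)
a = 1.25, b = 3.75, n = 10
h = (b - a)/n = 0.250000

Simpson's rule: (h/3)[f(x₀) + 4f(x₁) + 2f(x₂) + ... + f(xₙ)]

x_0 = 1.2500, f(x_0) = 0.315322, coefficient = 1
x_1 = 1.5000, f(x_1) = 0.070737, coefficient = 4
x_2 = 1.7500, f(x_2) = -0.178246, coefficient = 2
x_3 = 2.0000, f(x_3) = -0.416147, coefficient = 4
x_4 = 2.2500, f(x_4) = -0.628174, coefficient = 2
x_5 = 2.5000, f(x_5) = -0.801144, coefficient = 4
x_6 = 2.7500, f(x_6) = -0.924302, coefficient = 2
x_7 = 3.0000, f(x_7) = -0.989992, coefficient = 4
x_8 = 3.2500, f(x_8) = -0.994130, coefficient = 2
x_9 = 3.5000, f(x_9) = -0.936457, coefficient = 4
x_10 = 3.7500, f(x_10) = -0.820559, coefficient = 1

I ≈ (0.250000/3) × -18.246950 = -1.520579
Exact value: -1.520546
Error: 0.000033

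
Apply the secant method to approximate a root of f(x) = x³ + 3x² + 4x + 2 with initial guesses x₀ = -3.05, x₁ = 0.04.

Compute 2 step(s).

f(x) = x³ + 3x² + 4x + 2
x₀ = -3.05, x₁ = 0.04

Secant formula: x_{n+1} = x_n - f(x_n)(x_n - x_{n-1})/(f(x_n) - f(x_{n-1}))

Iteration 1:
  f(-3.050000) = -10.665125
  f(0.040000) = 2.164864
  x_2 = 0.040000 - 2.164864×(0.040000 - (-3.050000))/(2.164864 - (-10.665125))
       = -0.481390
Iteration 2:
  f(0.040000) = 2.164864
  f(-0.481390) = 0.658093
  x_3 = -0.481390 - 0.658093×(-0.481390 - 0.040000)/(0.658093 - 2.164864)
       = -0.709111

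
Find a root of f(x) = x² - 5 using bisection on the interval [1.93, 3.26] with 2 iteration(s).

f(x) = x² - 5
Initial interval: [1.93, 3.26]

Iteration 1:
  c_1 = (1.930000 + 3.260000)/2 = 2.595000
  f(c_1) = f(2.595000) = 1.734025
  f(a) × f(c) < 0, new interval: [1.930000, 2.595000]
Iteration 2:
  c_2 = (1.930000 + 2.595000)/2 = 2.262500
  f(c_2) = f(2.262500) = 0.118906
  f(a) × f(c) < 0, new interval: [1.930000, 2.262500]

After 2 iteration(s), the approximation is c_2 = 2.262500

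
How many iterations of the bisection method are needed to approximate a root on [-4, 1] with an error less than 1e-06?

We need (b-a)/2^n ≤ 1e-06
(1 - (-4))/2^n ≤ 1e-06
5/2^n ≤ 1e-06
2^n ≥ 5000000
n ≥ log₂(5000000) = 22.25
n ≥ 23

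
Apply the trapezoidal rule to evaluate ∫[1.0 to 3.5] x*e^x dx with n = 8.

f(x) = x*e^x
a = 1.0, b = 3.5, n = 8
h = (b - a)/n = 0.312500

Trapezoidal rule: (h/2)[f(x₀) + 2f(x₁) + 2f(x₂) + ... + f(xₙ)]

x_0 = 1.0000, f(x_0) = 2.718282, coefficient = 1
x_1 = 1.3125, f(x_1) = 4.876529, coefficient = 2
x_2 = 1.6250, f(x_2) = 8.252431, coefficient = 2
x_3 = 1.9375, f(x_3) = 13.448916, coefficient = 2
x_4 = 2.2500, f(x_4) = 21.347406, coefficient = 2
x_5 = 2.5625, f(x_5) = 33.231006, coefficient = 2
x_6 = 2.8750, f(x_6) = 50.960594, coefficient = 2
x_7 = 3.1875, f(x_7) = 77.226056, coefficient = 2
x_8 = 3.5000, f(x_8) = 115.904082, coefficient = 1

I ≈ (0.312500/2) × 537.308238 = 83.954412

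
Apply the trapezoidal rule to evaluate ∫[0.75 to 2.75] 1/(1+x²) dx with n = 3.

f(x) = 1/(1+x²)
a = 0.75, b = 2.75, n = 3
h = (b - a)/n = 0.666667

Trapezoidal rule: (h/2)[f(x₀) + 2f(x₁) + 2f(x₂) + ... + f(xₙ)]

x_0 = 0.7500, f(x_0) = 0.640000, coefficient = 1
x_1 = 1.4167, f(x_1) = 0.332564, coefficient = 2
x_2 = 2.0833, f(x_2) = 0.187256, coefficient = 2
x_3 = 2.7500, f(x_3) = 0.116788, coefficient = 1

I ≈ (0.666667/2) × 1.796428 = 0.598809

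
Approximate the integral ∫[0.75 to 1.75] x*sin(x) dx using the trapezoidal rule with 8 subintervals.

f(x) = x*sin(x)
a = 0.75, b = 1.75, n = 8
h = (b - a)/n = 0.125000

Trapezoidal rule: (h/2)[f(x₀) + 2f(x₁) + 2f(x₂) + ... + f(xₙ)]

x_0 = 0.7500, f(x_0) = 0.511229, coefficient = 1
x_1 = 0.8750, f(x_1) = 0.671601, coefficient = 2
x_2 = 1.0000, f(x_2) = 0.841471, coefficient = 2
x_3 = 1.1250, f(x_3) = 1.015051, coefficient = 2
x_4 = 1.2500, f(x_4) = 1.186231, coefficient = 2
x_5 = 1.3750, f(x_5) = 1.348728, coefficient = 2
x_6 = 1.5000, f(x_6) = 1.496242, coefficient = 2
x_7 = 1.6250, f(x_7) = 1.622613, coefficient = 2
x_8 = 1.7500, f(x_8) = 1.721975, coefficient = 1

I ≈ (0.125000/2) × 18.597079 = 1.162317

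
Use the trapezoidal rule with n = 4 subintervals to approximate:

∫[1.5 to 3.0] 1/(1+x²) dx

f(x) = 1/(1+x²)
a = 1.5, b = 3.0, n = 4
h = (b - a)/n = 0.375000

Trapezoidal rule: (h/2)[f(x₀) + 2f(x₁) + 2f(x₂) + ... + f(xₙ)]

x_0 = 1.5000, f(x_0) = 0.307692, coefficient = 1
x_1 = 1.8750, f(x_1) = 0.221453, coefficient = 2
x_2 = 2.2500, f(x_2) = 0.164948, coefficient = 2
x_3 = 2.6250, f(x_3) = 0.126733, coefficient = 2
x_4 = 3.0000, f(x_4) = 0.100000, coefficient = 1

I ≈ (0.375000/2) × 1.433961 = 0.268868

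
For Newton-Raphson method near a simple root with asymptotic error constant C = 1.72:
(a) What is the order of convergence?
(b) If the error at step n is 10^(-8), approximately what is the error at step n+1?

(a) Newton-Raphson has quadratic (order 2) convergence near simple roots.
    This means |e_{n+1}| ≈ C|e_n|².

(b) With |e_n| = 10^(-8) and C = 1.72:
    |e_{n+1}| ≈ 1.72 × (10^(-8))² = 1.72 × 10^(-16)

(a) 2 (quadratic); (b) |e_{n+1}| ≈ 1.720e-16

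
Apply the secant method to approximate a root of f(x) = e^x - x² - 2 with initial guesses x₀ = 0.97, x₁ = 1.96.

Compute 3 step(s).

f(x) = e^x - x² - 2
x₀ = 0.97, x₁ = 1.96

Secant formula: x_{n+1} = x_n - f(x_n)(x_n - x_{n-1})/(f(x_n) - f(x_{n-1}))

Iteration 1:
  f(0.970000) = -0.302956
  f(1.960000) = 1.257727
  x_2 = 1.960000 - 1.257727×(1.960000 - 0.970000)/(1.257727 - (-0.302956))
       = 1.162176
Iteration 2:
  f(1.960000) = 1.257727
  f(1.162176) = -0.153771
  x_3 = 1.162176 - (-0.153771)×(1.162176 - 1.960000)/(-0.153771 - 1.257727)
       = 1.249092
Iteration 3:
  f(1.162176) = -0.153771
  f(1.249092) = -0.073055
  x_4 = 1.249092 - (-0.073055)×(1.249092 - 1.162176)/(-0.073055 - (-0.153771))
       = 1.327760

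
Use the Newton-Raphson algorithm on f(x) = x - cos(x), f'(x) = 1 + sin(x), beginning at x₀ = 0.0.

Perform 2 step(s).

f(x) = x - cos(x)
f'(x) = 1 + sin(x)
x₀ = 0.0

Newton-Raphson formula: x_{n+1} = x_n - f(x_n)/f'(x_n)

Iteration 1:
  f(0.000000) = -1.000000
  f'(0.000000) = 1.000000
  x_1 = 0.000000 - (-1.000000)/1.000000 = 1.000000
Iteration 2:
  f(1.000000) = 0.459698
  f'(1.000000) = 1.841471
  x_2 = 1.000000 - 0.459698/1.841471 = 0.750364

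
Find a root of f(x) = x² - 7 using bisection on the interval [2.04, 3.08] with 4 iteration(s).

f(x) = x² - 7
Initial interval: [2.04, 3.08]

Iteration 1:
  c_1 = (2.040000 + 3.080000)/2 = 2.560000
  f(c_1) = f(2.560000) = -0.446400
  f(a) × f(c) ≥ 0, new interval: [2.560000, 3.080000]
Iteration 2:
  c_2 = (2.560000 + 3.080000)/2 = 2.820000
  f(c_2) = f(2.820000) = 0.952400
  f(a) × f(c) < 0, new interval: [2.560000, 2.820000]
Iteration 3:
  c_3 = (2.560000 + 2.820000)/2 = 2.690000
  f(c_3) = f(2.690000) = 0.236100
  f(a) × f(c) < 0, new interval: [2.560000, 2.690000]
Iteration 4:
  c_4 = (2.560000 + 2.690000)/2 = 2.625000
  f(c_4) = f(2.625000) = -0.109375
  f(a) × f(c) ≥ 0, new interval: [2.625000, 2.690000]

After 4 iteration(s), the approximation is c_4 = 2.625000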